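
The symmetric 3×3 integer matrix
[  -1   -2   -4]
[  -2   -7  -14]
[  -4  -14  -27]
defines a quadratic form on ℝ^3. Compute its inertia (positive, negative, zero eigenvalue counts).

Answer: (1, 2, 0)

Derivation:
step 0: pivot -1 → sign −
step 1: pivot -3 → sign −
step 2: pivot 1 → sign +
signature = (1, 2, 0)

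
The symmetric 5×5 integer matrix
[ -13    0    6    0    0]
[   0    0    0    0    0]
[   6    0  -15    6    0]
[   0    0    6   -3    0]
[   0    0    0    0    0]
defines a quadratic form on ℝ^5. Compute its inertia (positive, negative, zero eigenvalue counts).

Answer: (0, 3, 2)

Derivation:
step 0: pivot -13 → sign −
step 1: pivot -159/13 → sign −
step 2: pivot -3/53 → sign −
step 3: row/col 3 already zero → sign 0
step 4: row/col 4 already zero → sign 0
signature = (0, 3, 2)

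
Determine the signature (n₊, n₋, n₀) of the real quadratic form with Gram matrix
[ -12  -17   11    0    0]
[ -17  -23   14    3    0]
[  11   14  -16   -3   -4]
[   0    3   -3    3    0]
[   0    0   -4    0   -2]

step 0: pivot -12 → sign −
step 1: pivot 13/12 → sign +
step 2: pivot -107/13 → sign −
step 3: pivot -543/107 → sign −
step 4: pivot 6/181 → sign +
signature = (2, 3, 0)

Answer: (2, 3, 0)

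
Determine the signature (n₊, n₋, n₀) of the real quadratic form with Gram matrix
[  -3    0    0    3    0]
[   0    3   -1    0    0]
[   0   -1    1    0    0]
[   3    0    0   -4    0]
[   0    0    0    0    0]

step 0: pivot -3 → sign −
step 1: pivot 3 → sign +
step 2: pivot 2/3 → sign +
step 3: pivot -1 → sign −
step 4: row/col 4 already zero → sign 0
signature = (2, 2, 1)

Answer: (2, 2, 1)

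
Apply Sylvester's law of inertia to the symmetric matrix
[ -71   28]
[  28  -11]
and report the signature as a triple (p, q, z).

Answer: (1, 1, 0)

Derivation:
step 0: pivot -71 → sign −
step 1: pivot 3/71 → sign +
signature = (1, 1, 0)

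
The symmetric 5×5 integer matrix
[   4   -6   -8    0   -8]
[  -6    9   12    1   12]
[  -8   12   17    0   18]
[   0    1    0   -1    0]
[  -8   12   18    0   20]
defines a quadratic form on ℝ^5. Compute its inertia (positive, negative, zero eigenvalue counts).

Answer: (3, 1, 1)

Derivation:
step 0: pivot 4 → sign +
step 1: pivot 1 → sign +
step 2: pivot -1 → sign −
step 3: pivot 1 → sign +
step 4: row/col 4 already zero → sign 0
signature = (3, 1, 1)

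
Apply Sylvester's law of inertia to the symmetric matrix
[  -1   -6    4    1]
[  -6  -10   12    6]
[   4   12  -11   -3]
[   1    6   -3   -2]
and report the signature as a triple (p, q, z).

Answer: (2, 2, 0)

Derivation:
step 0: pivot -1 → sign −
step 1: pivot 26 → sign +
step 2: pivot -7/13 → sign −
step 3: pivot 6/7 → sign +
signature = (2, 2, 0)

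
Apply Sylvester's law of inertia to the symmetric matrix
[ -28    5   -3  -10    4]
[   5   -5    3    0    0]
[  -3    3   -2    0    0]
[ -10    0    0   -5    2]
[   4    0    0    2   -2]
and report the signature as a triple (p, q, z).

step 0: pivot -28 → sign −
step 1: pivot -115/28 → sign −
step 2: pivot -1/5 → sign −
step 3: pivot -15/23 → sign −
step 4: pivot -6/5 → sign −
signature = (0, 5, 0)

Answer: (0, 5, 0)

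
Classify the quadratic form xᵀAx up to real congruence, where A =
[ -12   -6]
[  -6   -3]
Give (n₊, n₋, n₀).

step 0: pivot -12 → sign −
step 1: row/col 1 already zero → sign 0
signature = (0, 1, 1)

Answer: (0, 1, 1)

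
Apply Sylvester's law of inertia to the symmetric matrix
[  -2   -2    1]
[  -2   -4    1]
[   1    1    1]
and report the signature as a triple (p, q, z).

Answer: (1, 2, 0)

Derivation:
step 0: pivot -2 → sign −
step 1: pivot -2 → sign −
step 2: pivot 3/2 → sign +
signature = (1, 2, 0)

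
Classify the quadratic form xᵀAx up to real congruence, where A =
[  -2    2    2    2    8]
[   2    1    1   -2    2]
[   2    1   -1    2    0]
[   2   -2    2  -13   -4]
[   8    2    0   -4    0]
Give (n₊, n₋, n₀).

step 0: pivot -2 → sign −
step 1: pivot 3 → sign +
step 2: pivot -2 → sign −
step 3: pivot -3 → sign −
step 4: pivot 2/3 → sign +
signature = (2, 3, 0)

Answer: (2, 3, 0)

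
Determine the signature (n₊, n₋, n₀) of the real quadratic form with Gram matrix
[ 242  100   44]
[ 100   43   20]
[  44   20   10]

step 0: pivot 242 → sign +
step 1: pivot 203/121 → sign +
step 2: pivot 6/203 → sign +
signature = (3, 0, 0)

Answer: (3, 0, 0)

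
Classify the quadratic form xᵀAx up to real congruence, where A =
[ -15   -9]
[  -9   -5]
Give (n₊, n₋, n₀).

Answer: (1, 1, 0)

Derivation:
step 0: pivot -15 → sign −
step 1: pivot 2/5 → sign +
signature = (1, 1, 0)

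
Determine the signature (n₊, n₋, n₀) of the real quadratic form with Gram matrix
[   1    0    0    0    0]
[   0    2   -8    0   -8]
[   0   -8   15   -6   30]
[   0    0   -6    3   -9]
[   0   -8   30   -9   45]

step 0: pivot 1 → sign +
step 1: pivot 2 → sign +
step 2: pivot -17 → sign −
step 3: pivot 87/17 → sign +
step 4: pivot -6/29 → sign −
signature = (3, 2, 0)

Answer: (3, 2, 0)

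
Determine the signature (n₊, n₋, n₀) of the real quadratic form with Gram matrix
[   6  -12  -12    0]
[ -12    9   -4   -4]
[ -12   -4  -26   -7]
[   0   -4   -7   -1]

Answer: (2, 2, 0)

Derivation:
step 0: pivot 6 → sign +
step 1: pivot -15 → sign −
step 2: pivot 34/15 → sign +
step 3: pivot -1/34 → sign −
signature = (2, 2, 0)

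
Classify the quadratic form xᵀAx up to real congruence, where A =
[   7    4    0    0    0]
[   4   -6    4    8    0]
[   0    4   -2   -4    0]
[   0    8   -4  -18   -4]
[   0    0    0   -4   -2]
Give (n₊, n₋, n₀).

Answer: (1, 4, 0)

Derivation:
step 0: pivot 7 → sign +
step 1: pivot -58/7 → sign −
step 2: pivot -2/29 → sign −
step 3: pivot -10 → sign −
step 4: pivot -2/5 → sign −
signature = (1, 4, 0)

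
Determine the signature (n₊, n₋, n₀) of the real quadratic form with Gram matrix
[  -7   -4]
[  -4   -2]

Answer: (1, 1, 0)

Derivation:
step 0: pivot -7 → sign −
step 1: pivot 2/7 → sign +
signature = (1, 1, 0)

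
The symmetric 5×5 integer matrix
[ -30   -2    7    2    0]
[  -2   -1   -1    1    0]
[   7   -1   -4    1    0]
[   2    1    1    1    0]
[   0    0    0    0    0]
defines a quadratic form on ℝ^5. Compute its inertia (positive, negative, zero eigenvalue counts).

step 0: pivot -30 → sign −
step 1: pivot -13/15 → sign −
step 2: pivot 3/26 → sign +
step 3: pivot 2 → sign +
step 4: row/col 4 already zero → sign 0
signature = (2, 2, 1)

Answer: (2, 2, 1)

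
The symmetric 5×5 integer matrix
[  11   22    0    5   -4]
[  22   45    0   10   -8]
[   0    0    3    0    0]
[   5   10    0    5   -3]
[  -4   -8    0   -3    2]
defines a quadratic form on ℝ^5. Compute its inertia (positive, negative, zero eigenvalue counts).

Answer: (5, 0, 0)

Derivation:
step 0: pivot 11 → sign +
step 1: pivot 1 → sign +
step 2: pivot 3 → sign +
step 3: pivot 30/11 → sign +
step 4: pivot 1/30 → sign +
signature = (5, 0, 0)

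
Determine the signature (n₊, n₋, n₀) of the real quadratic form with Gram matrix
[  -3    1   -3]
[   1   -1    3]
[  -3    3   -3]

step 0: pivot -3 → sign −
step 1: pivot -2/3 → sign −
step 2: pivot 6 → sign +
signature = (1, 2, 0)

Answer: (1, 2, 0)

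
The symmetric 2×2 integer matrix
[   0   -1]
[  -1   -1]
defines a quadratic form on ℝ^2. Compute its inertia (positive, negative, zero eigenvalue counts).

step 0: pivot -1 → sign −
step 1: pivot 1 → sign +
signature = (1, 1, 0)

Answer: (1, 1, 0)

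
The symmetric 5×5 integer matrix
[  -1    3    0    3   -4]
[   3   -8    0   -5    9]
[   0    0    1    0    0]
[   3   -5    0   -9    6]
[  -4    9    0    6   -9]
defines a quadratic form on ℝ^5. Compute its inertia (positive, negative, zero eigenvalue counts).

Answer: (3, 2, 0)

Derivation:
step 0: pivot -1 → sign −
step 1: pivot 1 → sign +
step 2: pivot 1 → sign +
step 3: pivot -16 → sign −
step 4: pivot 1/4 → sign +
signature = (3, 2, 0)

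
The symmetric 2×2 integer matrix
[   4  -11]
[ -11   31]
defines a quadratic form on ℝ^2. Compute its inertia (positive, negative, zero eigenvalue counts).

Answer: (2, 0, 0)

Derivation:
step 0: pivot 4 → sign +
step 1: pivot 3/4 → sign +
signature = (2, 0, 0)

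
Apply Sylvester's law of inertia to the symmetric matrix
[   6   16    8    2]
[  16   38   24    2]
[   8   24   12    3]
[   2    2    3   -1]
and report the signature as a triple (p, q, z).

step 0: pivot 6 → sign +
step 1: pivot -14/3 → sign −
step 2: pivot 20/7 → sign +
step 3: pivot -3/20 → sign −
signature = (2, 2, 0)

Answer: (2, 2, 0)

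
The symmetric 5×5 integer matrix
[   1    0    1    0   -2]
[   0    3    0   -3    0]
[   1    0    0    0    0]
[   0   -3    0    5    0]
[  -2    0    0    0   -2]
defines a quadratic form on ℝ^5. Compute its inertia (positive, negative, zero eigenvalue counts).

Answer: (3, 2, 0)

Derivation:
step 0: pivot 1 → sign +
step 1: pivot 3 → sign +
step 2: pivot -1 → sign −
step 3: pivot 2 → sign +
step 4: pivot -2 → sign −
signature = (3, 2, 0)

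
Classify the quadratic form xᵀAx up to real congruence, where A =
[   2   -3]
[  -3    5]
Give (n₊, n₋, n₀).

step 0: pivot 2 → sign +
step 1: pivot 1/2 → sign +
signature = (2, 0, 0)

Answer: (2, 0, 0)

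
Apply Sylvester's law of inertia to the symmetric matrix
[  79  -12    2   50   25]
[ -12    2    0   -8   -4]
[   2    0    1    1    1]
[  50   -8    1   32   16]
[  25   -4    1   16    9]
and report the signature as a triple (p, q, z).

Answer: (4, 1, 0)

Derivation:
step 0: pivot 79 → sign +
step 1: pivot 14/79 → sign +
step 2: pivot 3/7 → sign +
step 3: pivot -1 → sign −
step 4: pivot 2/3 → sign +
signature = (4, 1, 0)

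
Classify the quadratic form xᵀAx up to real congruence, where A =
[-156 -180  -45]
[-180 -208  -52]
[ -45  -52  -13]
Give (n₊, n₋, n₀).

step 0: pivot -156 → sign −
step 1: pivot -4/13 → sign −
step 2: row/col 2 already zero → sign 0
signature = (0, 2, 1)

Answer: (0, 2, 1)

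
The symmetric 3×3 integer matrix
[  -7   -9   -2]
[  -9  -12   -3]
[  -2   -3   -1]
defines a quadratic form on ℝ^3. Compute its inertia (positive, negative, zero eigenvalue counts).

Answer: (0, 2, 1)

Derivation:
step 0: pivot -7 → sign −
step 1: pivot -3/7 → sign −
step 2: row/col 2 already zero → sign 0
signature = (0, 2, 1)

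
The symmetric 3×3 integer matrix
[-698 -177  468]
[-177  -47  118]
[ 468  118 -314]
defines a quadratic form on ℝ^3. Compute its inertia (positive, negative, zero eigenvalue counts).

Answer: (1, 2, 0)

Derivation:
step 0: pivot -698 → sign −
step 1: pivot -1477/698 → sign −
step 2: pivot 6/1477 → sign +
signature = (1, 2, 0)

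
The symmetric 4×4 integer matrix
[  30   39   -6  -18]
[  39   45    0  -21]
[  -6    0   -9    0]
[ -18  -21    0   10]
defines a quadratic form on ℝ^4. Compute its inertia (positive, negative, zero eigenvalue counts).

Answer: (2, 1, 1)

Derivation:
step 0: pivot 30 → sign +
step 1: pivot -57/10 → sign −
step 2: pivot 9/19 → sign +
step 3: row/col 3 already zero → sign 0
signature = (2, 1, 1)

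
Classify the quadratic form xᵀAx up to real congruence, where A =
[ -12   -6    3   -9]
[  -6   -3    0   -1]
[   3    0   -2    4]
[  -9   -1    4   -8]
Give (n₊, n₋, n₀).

Answer: (2, 2, 0)

Derivation:
step 0: pivot -12 → sign −
step 1: pivot -5/4 → sign −
step 2: pivot 9/5 → sign +
step 3: pivot 1/9 → sign +
signature = (2, 2, 0)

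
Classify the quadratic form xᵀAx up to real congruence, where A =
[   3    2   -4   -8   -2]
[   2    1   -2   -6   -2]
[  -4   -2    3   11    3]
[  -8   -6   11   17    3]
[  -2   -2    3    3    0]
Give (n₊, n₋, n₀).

Answer: (2, 3, 0)

Derivation:
step 0: pivot 3 → sign +
step 1: pivot -1/3 → sign −
step 2: pivot -1 → sign −
step 3: pivot -2 → sign −
step 4: pivot 1 → sign +
signature = (2, 3, 0)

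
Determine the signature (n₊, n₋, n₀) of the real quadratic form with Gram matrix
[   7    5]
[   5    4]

step 0: pivot 7 → sign +
step 1: pivot 3/7 → sign +
signature = (2, 0, 0)

Answer: (2, 0, 0)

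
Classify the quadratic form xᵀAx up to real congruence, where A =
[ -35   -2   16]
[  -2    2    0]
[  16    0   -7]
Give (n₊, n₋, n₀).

Answer: (1, 2, 0)

Derivation:
step 0: pivot -35 → sign −
step 1: pivot 74/35 → sign +
step 2: pivot -3/37 → sign −
signature = (1, 2, 0)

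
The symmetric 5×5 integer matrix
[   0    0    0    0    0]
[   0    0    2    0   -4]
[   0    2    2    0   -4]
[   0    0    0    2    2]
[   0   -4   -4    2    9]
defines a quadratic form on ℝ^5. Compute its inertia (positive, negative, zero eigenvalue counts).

step 0: pivot 2 → sign +
step 1: pivot -2 → sign −
step 2: pivot 2 → sign +
step 3: pivot -1 → sign −
step 4: row/col 4 already zero → sign 0
signature = (2, 2, 1)

Answer: (2, 2, 1)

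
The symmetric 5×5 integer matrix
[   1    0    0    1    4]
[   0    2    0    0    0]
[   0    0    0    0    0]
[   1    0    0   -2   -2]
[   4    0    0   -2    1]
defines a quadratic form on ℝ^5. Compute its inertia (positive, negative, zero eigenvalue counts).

step 0: pivot 1 → sign +
step 1: pivot 2 → sign +
step 2: pivot -3 → sign −
step 3: pivot -3 → sign −
step 4: row/col 4 already zero → sign 0
signature = (2, 2, 1)

Answer: (2, 2, 1)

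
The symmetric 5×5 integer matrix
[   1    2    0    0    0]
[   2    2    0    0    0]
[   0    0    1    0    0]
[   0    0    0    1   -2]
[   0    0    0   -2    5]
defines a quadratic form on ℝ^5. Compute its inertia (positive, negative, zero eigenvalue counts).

Answer: (4, 1, 0)

Derivation:
step 0: pivot 1 → sign +
step 1: pivot -2 → sign −
step 2: pivot 1 → sign +
step 3: pivot 1 → sign +
step 4: pivot 1 → sign +
signature = (4, 1, 0)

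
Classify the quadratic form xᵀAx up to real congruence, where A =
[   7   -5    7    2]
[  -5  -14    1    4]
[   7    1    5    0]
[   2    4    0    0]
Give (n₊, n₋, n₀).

step 0: pivot 7 → sign +
step 1: pivot -123/7 → sign −
step 2: pivot 2/41 → sign +
step 3: pivot 2/3 → sign +
signature = (3, 1, 0)

Answer: (3, 1, 0)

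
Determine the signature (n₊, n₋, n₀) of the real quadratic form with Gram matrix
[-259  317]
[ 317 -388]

step 0: pivot -259 → sign −
step 1: pivot -3/259 → sign −
signature = (0, 2, 0)

Answer: (0, 2, 0)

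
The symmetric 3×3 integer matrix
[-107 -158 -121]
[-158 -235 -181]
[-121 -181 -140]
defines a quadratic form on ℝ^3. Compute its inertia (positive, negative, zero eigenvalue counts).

Answer: (1, 2, 0)

Derivation:
step 0: pivot -107 → sign −
step 1: pivot -181/107 → sign −
step 2: pivot 6/181 → sign +
signature = (1, 2, 0)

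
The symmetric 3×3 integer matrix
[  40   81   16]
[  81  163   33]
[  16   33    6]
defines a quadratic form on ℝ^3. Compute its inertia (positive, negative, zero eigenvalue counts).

step 0: pivot 40 → sign +
step 1: pivot -41/40 → sign −
step 2: pivot -2/41 → sign −
signature = (1, 2, 0)

Answer: (1, 2, 0)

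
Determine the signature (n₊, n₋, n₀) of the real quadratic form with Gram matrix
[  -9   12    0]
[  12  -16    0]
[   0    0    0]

step 0: pivot -9 → sign −
step 1: row/col 1 already zero → sign 0
step 2: row/col 2 already zero → sign 0
signature = (0, 1, 2)

Answer: (0, 1, 2)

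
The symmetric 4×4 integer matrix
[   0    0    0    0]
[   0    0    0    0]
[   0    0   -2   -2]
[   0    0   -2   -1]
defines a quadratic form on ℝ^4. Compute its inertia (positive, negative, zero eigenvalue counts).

Answer: (1, 1, 2)

Derivation:
step 0: pivot -2 → sign −
step 1: pivot 1 → sign +
step 2: row/col 2 already zero → sign 0
step 3: row/col 3 already zero → sign 0
signature = (1, 1, 2)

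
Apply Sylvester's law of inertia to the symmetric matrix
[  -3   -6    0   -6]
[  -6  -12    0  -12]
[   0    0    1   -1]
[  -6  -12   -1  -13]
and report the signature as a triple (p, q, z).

step 0: pivot -3 → sign −
step 1: pivot 1 → sign +
step 2: pivot -2 → sign −
step 3: row/col 3 already zero → sign 0
signature = (1, 2, 1)

Answer: (1, 2, 1)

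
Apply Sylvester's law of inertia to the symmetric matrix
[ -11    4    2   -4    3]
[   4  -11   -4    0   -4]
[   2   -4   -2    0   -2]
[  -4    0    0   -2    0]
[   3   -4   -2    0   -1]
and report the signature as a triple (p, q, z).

Answer: (1, 4, 0)

Derivation:
step 0: pivot -11 → sign −
step 1: pivot -105/11 → sign −
step 2: pivot -18/35 → sign −
step 3: pivot -2/9 → sign −
step 4: pivot 2 → sign +
signature = (1, 4, 0)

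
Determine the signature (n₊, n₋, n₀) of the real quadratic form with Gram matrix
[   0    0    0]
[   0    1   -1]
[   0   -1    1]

step 0: pivot 1 → sign +
step 1: row/col 1 already zero → sign 0
step 2: row/col 2 already zero → sign 0
signature = (1, 0, 2)

Answer: (1, 0, 2)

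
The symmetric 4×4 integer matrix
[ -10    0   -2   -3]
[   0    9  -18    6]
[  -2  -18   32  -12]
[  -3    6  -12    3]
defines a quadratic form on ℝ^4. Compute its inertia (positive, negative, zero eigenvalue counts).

Answer: (1, 2, 1)

Derivation:
step 0: pivot -10 → sign −
step 1: pivot 9 → sign +
step 2: pivot -18/5 → sign −
step 3: row/col 3 already zero → sign 0
signature = (1, 2, 1)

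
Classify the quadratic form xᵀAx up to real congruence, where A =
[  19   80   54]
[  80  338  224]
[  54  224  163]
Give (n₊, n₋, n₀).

Answer: (2, 1, 0)

Derivation:
step 0: pivot 19 → sign +
step 1: pivot 22/19 → sign +
step 2: pivot -3/11 → sign −
signature = (2, 1, 0)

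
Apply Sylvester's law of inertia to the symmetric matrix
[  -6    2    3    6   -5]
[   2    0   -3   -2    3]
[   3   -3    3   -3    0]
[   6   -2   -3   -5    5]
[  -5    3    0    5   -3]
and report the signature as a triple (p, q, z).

step 0: pivot -6 → sign −
step 1: pivot 2/3 → sign +
step 2: pivot -3/2 → sign −
step 3: pivot 1 → sign +
step 4: row/col 4 already zero → sign 0
signature = (2, 2, 1)

Answer: (2, 2, 1)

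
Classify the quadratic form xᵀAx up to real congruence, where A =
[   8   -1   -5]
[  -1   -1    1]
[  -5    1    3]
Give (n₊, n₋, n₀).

step 0: pivot 8 → sign +
step 1: pivot -9/8 → sign −
step 2: row/col 2 already zero → sign 0
signature = (1, 1, 1)

Answer: (1, 1, 1)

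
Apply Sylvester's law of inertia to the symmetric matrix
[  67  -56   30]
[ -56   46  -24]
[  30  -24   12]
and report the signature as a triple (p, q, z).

Answer: (1, 1, 1)

Derivation:
step 0: pivot 67 → sign +
step 1: pivot -54/67 → sign −
step 2: row/col 2 already zero → sign 0
signature = (1, 1, 1)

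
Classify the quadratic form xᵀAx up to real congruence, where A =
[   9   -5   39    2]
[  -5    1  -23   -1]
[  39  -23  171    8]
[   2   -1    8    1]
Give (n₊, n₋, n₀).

step 0: pivot 9 → sign +
step 1: pivot -16/9 → sign −
step 2: pivot 3 → sign +
step 3: pivot 3/8 → sign +
signature = (3, 1, 0)

Answer: (3, 1, 0)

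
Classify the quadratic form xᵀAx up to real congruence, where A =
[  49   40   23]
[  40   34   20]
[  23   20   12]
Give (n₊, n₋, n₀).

Answer: (3, 0, 0)

Derivation:
step 0: pivot 49 → sign +
step 1: pivot 66/49 → sign +
step 2: pivot 1/11 → sign +
signature = (3, 0, 0)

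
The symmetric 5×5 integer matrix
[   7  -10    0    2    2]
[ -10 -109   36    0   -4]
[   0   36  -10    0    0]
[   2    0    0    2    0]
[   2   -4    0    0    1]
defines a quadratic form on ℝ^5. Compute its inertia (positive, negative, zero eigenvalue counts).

step 0: pivot 7 → sign +
step 1: pivot -863/7 → sign −
step 2: pivot 442/863 → sign +
step 3: pivot 30/221 → sign +
step 4: pivot 1/5 → sign +
signature = (4, 1, 0)

Answer: (4, 1, 0)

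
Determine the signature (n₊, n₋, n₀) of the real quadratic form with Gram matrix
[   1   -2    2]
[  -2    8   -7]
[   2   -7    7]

Answer: (3, 0, 0)

Derivation:
step 0: pivot 1 → sign +
step 1: pivot 4 → sign +
step 2: pivot 3/4 → sign +
signature = (3, 0, 0)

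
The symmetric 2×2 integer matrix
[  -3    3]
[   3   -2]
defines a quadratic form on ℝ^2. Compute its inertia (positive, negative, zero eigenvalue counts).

Answer: (1, 1, 0)

Derivation:
step 0: pivot -3 → sign −
step 1: pivot 1 → sign +
signature = (1, 1, 0)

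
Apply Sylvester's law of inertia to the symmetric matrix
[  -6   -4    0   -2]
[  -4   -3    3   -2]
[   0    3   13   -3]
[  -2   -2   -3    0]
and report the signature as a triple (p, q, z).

step 0: pivot -6 → sign −
step 1: pivot -1/3 → sign −
step 2: pivot 40 → sign +
step 3: pivot -1/40 → sign −
signature = (1, 3, 0)

Answer: (1, 3, 0)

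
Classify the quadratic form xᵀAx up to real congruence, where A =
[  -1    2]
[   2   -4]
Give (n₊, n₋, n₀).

Answer: (0, 1, 1)

Derivation:
step 0: pivot -1 → sign −
step 1: row/col 1 already zero → sign 0
signature = (0, 1, 1)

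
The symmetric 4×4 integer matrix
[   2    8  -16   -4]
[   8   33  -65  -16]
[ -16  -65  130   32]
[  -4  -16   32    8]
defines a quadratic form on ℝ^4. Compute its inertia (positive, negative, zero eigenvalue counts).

step 0: pivot 2 → sign +
step 1: pivot 1 → sign +
step 2: pivot 1 → sign +
step 3: row/col 3 already zero → sign 0
signature = (3, 0, 1)

Answer: (3, 0, 1)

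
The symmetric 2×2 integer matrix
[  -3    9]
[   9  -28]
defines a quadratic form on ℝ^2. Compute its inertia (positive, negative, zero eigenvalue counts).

Answer: (0, 2, 0)

Derivation:
step 0: pivot -3 → sign −
step 1: pivot -1 → sign −
signature = (0, 2, 0)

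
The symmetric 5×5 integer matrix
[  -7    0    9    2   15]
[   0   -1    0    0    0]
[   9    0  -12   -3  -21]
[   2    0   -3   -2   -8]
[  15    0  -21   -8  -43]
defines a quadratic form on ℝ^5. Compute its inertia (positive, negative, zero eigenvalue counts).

Answer: (0, 4, 1)

Derivation:
step 0: pivot -7 → sign −
step 1: pivot -1 → sign −
step 2: pivot -3/7 → sign −
step 3: pivot -1 → sign −
step 4: row/col 4 already zero → sign 0
signature = (0, 4, 1)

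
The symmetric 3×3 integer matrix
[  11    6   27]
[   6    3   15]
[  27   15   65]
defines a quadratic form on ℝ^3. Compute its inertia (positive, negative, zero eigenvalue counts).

step 0: pivot 11 → sign +
step 1: pivot -3/11 → sign −
step 2: pivot -1 → sign −
signature = (1, 2, 0)

Answer: (1, 2, 0)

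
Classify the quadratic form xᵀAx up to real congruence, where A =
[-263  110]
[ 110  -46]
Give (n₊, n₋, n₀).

Answer: (1, 1, 0)

Derivation:
step 0: pivot -263 → sign −
step 1: pivot 2/263 → sign +
signature = (1, 1, 0)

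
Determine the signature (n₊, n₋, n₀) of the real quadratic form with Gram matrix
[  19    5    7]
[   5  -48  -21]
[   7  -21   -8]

step 0: pivot 19 → sign +
step 1: pivot -937/19 → sign −
step 2: pivot 1/937 → sign +
signature = (2, 1, 0)

Answer: (2, 1, 0)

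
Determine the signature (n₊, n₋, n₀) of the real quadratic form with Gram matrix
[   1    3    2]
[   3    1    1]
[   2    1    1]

step 0: pivot 1 → sign +
step 1: pivot -8 → sign −
step 2: pivot 1/8 → sign +
signature = (2, 1, 0)

Answer: (2, 1, 0)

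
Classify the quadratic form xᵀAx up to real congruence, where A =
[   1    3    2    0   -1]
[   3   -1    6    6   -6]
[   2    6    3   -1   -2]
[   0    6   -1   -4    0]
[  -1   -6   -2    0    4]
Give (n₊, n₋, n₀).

Answer: (2, 3, 0)

Derivation:
step 0: pivot 1 → sign +
step 1: pivot -10 → sign −
step 2: pivot -1 → sign −
step 3: pivot 3/5 → sign +
step 4: pivot -3/2 → sign −
signature = (2, 3, 0)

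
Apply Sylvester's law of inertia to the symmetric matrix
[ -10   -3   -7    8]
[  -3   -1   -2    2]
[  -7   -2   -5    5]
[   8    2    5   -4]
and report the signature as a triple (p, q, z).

step 0: pivot -10 → sign −
step 1: pivot -1/10 → sign −
step 2: pivot 4 → sign +
step 3: pivot -1/4 → sign −
signature = (1, 3, 0)

Answer: (1, 3, 0)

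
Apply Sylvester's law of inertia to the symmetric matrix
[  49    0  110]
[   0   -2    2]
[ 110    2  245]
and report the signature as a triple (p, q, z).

Answer: (2, 1, 0)

Derivation:
step 0: pivot 49 → sign +
step 1: pivot -2 → sign −
step 2: pivot 3/49 → sign +
signature = (2, 1, 0)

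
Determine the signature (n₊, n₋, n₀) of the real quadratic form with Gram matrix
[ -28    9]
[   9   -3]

Answer: (0, 2, 0)

Derivation:
step 0: pivot -28 → sign −
step 1: pivot -3/28 → sign −
signature = (0, 2, 0)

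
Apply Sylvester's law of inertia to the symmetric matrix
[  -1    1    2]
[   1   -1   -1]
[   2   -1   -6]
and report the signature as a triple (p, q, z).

step 0: pivot -1 → sign −
step 1: pivot -2 → sign −
step 2: pivot 1/2 → sign +
signature = (1, 2, 0)

Answer: (1, 2, 0)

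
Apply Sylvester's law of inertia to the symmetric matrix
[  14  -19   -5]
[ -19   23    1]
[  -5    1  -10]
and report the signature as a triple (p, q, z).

Answer: (2, 1, 0)

Derivation:
step 0: pivot 14 → sign +
step 1: pivot -39/14 → sign −
step 2: pivot 3/13 → sign +
signature = (2, 1, 0)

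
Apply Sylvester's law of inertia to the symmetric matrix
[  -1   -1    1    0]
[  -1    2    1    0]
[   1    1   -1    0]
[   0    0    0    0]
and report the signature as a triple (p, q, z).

Answer: (1, 1, 2)

Derivation:
step 0: pivot -1 → sign −
step 1: pivot 3 → sign +
step 2: row/col 2 already zero → sign 0
step 3: row/col 3 already zero → sign 0
signature = (1, 1, 2)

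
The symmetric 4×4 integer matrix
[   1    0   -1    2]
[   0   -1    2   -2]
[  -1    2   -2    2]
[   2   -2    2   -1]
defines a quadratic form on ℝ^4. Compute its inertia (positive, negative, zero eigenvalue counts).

step 0: pivot 1 → sign +
step 1: pivot -1 → sign −
step 2: pivot 1 → sign +
step 3: pivot -1 → sign −
signature = (2, 2, 0)

Answer: (2, 2, 0)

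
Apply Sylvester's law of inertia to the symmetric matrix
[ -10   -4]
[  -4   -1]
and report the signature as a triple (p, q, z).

step 0: pivot -10 → sign −
step 1: pivot 3/5 → sign +
signature = (1, 1, 0)

Answer: (1, 1, 0)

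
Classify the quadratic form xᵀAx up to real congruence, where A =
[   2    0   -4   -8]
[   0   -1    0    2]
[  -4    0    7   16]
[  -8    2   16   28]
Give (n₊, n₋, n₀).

step 0: pivot 2 → sign +
step 1: pivot -1 → sign −
step 2: pivot -1 → sign −
step 3: row/col 3 already zero → sign 0
signature = (1, 2, 1)

Answer: (1, 2, 1)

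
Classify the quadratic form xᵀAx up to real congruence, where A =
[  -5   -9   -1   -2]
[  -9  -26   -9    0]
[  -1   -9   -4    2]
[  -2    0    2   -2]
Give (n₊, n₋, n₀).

step 0: pivot -5 → sign −
step 1: pivot -49/5 → sign −
step 2: pivot 73/49 → sign +
step 3: pivot 6/73 → sign +
signature = (2, 2, 0)

Answer: (2, 2, 0)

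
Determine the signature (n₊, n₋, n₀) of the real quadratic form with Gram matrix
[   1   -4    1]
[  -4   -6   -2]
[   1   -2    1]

Answer: (2, 1, 0)

Derivation:
step 0: pivot 1 → sign +
step 1: pivot -22 → sign −
step 2: pivot 2/11 → sign +
signature = (2, 1, 0)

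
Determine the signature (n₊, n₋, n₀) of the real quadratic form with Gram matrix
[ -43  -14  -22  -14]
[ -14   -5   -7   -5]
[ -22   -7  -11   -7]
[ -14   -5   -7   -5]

step 0: pivot -43 → sign −
step 1: pivot -19/43 → sign −
step 2: pivot 6/19 → sign +
step 3: row/col 3 already zero → sign 0
signature = (1, 2, 1)

Answer: (1, 2, 1)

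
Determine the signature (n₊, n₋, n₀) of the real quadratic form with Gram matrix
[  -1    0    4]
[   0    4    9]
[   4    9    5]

step 0: pivot -1 → sign −
step 1: pivot 4 → sign +
step 2: pivot 3/4 → sign +
signature = (2, 1, 0)

Answer: (2, 1, 0)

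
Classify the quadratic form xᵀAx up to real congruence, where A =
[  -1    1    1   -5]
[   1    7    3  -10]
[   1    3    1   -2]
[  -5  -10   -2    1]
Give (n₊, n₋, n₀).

Answer: (2, 2, 0)

Derivation:
step 0: pivot -1 → sign −
step 1: pivot 8 → sign +
step 2: pivot -17/8 → sign −
step 3: pivot 2/17 → sign +
signature = (2, 2, 0)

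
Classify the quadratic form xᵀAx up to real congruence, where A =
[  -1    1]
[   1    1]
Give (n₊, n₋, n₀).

Answer: (1, 1, 0)

Derivation:
step 0: pivot -1 → sign −
step 1: pivot 2 → sign +
signature = (1, 1, 0)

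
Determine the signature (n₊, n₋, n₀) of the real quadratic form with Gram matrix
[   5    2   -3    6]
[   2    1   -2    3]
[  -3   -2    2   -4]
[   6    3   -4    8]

step 0: pivot 5 → sign +
step 1: pivot 1/5 → sign +
step 2: pivot -3 → sign −
step 3: pivot 1/3 → sign +
signature = (3, 1, 0)

Answer: (3, 1, 0)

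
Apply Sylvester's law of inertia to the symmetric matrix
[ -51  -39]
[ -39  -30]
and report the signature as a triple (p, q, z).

Answer: (0, 2, 0)

Derivation:
step 0: pivot -51 → sign −
step 1: pivot -3/17 → sign −
signature = (0, 2, 0)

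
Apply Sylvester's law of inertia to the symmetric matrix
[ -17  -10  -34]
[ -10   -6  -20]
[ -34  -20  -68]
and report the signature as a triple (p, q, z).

step 0: pivot -17 → sign −
step 1: pivot -2/17 → sign −
step 2: row/col 2 already zero → sign 0
signature = (0, 2, 1)

Answer: (0, 2, 1)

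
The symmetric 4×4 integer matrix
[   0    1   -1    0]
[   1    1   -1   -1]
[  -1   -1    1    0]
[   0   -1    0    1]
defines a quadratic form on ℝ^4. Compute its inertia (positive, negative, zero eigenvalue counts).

step 0: pivot 1 → sign +
step 1: pivot -1 → sign −
step 2: pivot 1 → sign +
step 3: pivot -1 → sign −
signature = (2, 2, 0)

Answer: (2, 2, 0)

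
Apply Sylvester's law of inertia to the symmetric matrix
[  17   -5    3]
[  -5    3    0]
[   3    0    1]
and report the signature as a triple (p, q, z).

Answer: (2, 1, 0)

Derivation:
step 0: pivot 17 → sign +
step 1: pivot 26/17 → sign +
step 2: pivot -1/26 → sign −
signature = (2, 1, 0)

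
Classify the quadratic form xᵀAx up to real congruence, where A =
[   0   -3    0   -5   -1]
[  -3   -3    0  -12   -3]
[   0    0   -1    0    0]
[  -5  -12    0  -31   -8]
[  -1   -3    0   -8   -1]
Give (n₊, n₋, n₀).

Answer: (2, 2, 1)

Derivation:
step 0: pivot -3 → sign −
step 1: pivot 3 → sign +
step 2: pivot -1 → sign −
step 3: pivot 2/3 → sign +
step 4: row/col 4 already zero → sign 0
signature = (2, 2, 1)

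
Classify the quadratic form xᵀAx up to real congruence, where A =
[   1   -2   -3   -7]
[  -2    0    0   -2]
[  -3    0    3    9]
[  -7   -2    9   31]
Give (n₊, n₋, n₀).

step 0: pivot 1 → sign +
step 1: pivot -4 → sign −
step 2: pivot 3 → sign +
step 3: pivot -2 → sign −
signature = (2, 2, 0)

Answer: (2, 2, 0)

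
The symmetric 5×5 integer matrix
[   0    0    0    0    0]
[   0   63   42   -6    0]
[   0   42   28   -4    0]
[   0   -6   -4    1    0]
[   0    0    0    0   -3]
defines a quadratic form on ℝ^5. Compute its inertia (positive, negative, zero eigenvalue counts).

step 0: pivot 63 → sign +
step 1: pivot 3/7 → sign +
step 2: pivot -3 → sign −
step 3: row/col 3 already zero → sign 0
step 4: row/col 4 already zero → sign 0
signature = (2, 1, 2)

Answer: (2, 1, 2)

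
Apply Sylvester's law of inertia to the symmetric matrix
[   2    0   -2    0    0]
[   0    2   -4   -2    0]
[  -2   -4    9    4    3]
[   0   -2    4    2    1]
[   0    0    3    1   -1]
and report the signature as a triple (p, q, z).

step 0: pivot 2 → sign +
step 1: pivot 2 → sign +
step 2: pivot -1 → sign −
step 3: pivot 8 → sign +
step 4: pivot -1/8 → sign −
signature = (3, 2, 0)

Answer: (3, 2, 0)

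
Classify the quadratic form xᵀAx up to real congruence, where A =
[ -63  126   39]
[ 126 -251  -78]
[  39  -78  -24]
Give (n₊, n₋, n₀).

step 0: pivot -63 → sign −
step 1: pivot 1 → sign +
step 2: pivot 1/7 → sign +
signature = (2, 1, 0)

Answer: (2, 1, 0)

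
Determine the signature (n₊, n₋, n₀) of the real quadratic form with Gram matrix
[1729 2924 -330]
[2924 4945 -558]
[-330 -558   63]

Answer: (2, 1, 0)

Derivation:
step 0: pivot 1729 → sign +
step 1: pivot 129/1729 → sign +
step 2: pivot -3/43 → sign −
signature = (2, 1, 0)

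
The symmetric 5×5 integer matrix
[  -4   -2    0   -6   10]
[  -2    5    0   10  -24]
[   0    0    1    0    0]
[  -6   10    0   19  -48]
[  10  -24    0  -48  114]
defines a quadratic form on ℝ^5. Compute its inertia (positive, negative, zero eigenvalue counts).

Answer: (2, 3, 0)

Derivation:
step 0: pivot -4 → sign −
step 1: pivot 6 → sign +
step 2: pivot 1 → sign +
step 3: pivot -1/6 → sign −
step 4: pivot -1 → sign −
signature = (2, 3, 0)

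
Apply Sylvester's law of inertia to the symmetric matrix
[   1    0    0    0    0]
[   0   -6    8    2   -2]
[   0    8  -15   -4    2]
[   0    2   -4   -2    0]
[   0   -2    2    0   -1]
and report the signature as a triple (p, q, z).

Answer: (1, 3, 1)

Derivation:
step 0: pivot 1 → sign +
step 1: pivot -6 → sign −
step 2: pivot -13/3 → sign −
step 3: pivot -12/13 → sign −
step 4: row/col 4 already zero → sign 0
signature = (1, 3, 1)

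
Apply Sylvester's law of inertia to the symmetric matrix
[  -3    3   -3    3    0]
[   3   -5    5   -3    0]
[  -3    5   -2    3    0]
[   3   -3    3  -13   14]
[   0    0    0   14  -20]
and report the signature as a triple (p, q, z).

step 0: pivot -3 → sign −
step 1: pivot -2 → sign −
step 2: pivot 3 → sign +
step 3: pivot -10 → sign −
step 4: pivot -2/5 → sign −
signature = (1, 4, 0)

Answer: (1, 4, 0)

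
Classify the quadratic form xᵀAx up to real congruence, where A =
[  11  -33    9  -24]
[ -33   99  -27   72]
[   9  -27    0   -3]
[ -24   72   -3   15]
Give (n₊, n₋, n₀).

step 0: pivot 11 → sign +
step 1: pivot -81/11 → sign −
step 2: pivot 2/9 → sign +
step 3: row/col 3 already zero → sign 0
signature = (2, 1, 1)

Answer: (2, 1, 1)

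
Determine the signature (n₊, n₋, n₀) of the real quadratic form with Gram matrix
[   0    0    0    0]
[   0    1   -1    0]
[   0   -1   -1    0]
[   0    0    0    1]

Answer: (2, 1, 1)

Derivation:
step 0: pivot 1 → sign +
step 1: pivot -2 → sign −
step 2: pivot 1 → sign +
step 3: row/col 3 already zero → sign 0
signature = (2, 1, 1)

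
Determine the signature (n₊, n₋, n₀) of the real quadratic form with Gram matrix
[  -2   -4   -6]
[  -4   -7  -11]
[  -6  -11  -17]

Answer: (1, 1, 1)

Derivation:
step 0: pivot -2 → sign −
step 1: pivot 1 → sign +
step 2: row/col 2 already zero → sign 0
signature = (1, 1, 1)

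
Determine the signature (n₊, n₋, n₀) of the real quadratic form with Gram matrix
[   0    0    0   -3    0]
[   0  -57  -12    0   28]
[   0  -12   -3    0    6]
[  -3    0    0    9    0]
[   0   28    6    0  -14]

Answer: (1, 4, 0)

Derivation:
step 0: pivot -57 → sign −
step 1: pivot -9/19 → sign −
step 2: pivot 9 → sign +
step 3: pivot -1 → sign −
step 4: pivot -2/9 → sign −
signature = (1, 4, 0)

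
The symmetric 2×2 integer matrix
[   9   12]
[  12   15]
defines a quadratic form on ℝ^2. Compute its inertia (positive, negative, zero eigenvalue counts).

step 0: pivot 9 → sign +
step 1: pivot -1 → sign −
signature = (1, 1, 0)

Answer: (1, 1, 0)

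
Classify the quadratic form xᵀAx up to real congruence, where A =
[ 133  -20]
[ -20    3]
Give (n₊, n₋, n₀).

Answer: (1, 1, 0)

Derivation:
step 0: pivot 133 → sign +
step 1: pivot -1/133 → sign −
signature = (1, 1, 0)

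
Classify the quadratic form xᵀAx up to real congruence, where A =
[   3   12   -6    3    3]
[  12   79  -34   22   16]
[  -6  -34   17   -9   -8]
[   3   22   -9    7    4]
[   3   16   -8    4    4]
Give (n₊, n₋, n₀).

Answer: (5, 0, 0)

Derivation:
step 0: pivot 3 → sign +
step 1: pivot 31 → sign +
step 2: pivot 55/31 → sign +
step 3: pivot 41/55 → sign +
step 4: pivot 6/41 → sign +
signature = (5, 0, 0)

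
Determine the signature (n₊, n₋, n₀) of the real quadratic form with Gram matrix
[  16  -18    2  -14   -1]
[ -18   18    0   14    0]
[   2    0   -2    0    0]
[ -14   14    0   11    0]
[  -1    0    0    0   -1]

Answer: (3, 2, 0)

Derivation:
step 0: pivot 16 → sign +
step 1: pivot -9/4 → sign −
step 2: pivot 1/9 → sign +
step 3: pivot -1/2 → sign −
step 4: pivot 2 → sign +
signature = (3, 2, 0)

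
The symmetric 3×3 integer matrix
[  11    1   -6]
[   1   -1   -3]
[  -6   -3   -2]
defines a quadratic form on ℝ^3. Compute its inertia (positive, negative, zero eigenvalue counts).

step 0: pivot 11 → sign +
step 1: pivot -12/11 → sign −
step 2: pivot 1/4 → sign +
signature = (2, 1, 0)

Answer: (2, 1, 0)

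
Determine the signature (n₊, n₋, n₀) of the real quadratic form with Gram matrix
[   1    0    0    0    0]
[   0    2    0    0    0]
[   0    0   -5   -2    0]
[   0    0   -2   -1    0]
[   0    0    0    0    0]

step 0: pivot 1 → sign +
step 1: pivot 2 → sign +
step 2: pivot -5 → sign −
step 3: pivot -1/5 → sign −
step 4: row/col 4 already zero → sign 0
signature = (2, 2, 1)

Answer: (2, 2, 1)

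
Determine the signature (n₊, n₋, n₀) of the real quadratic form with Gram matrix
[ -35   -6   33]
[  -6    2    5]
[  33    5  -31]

step 0: pivot -35 → sign −
step 1: pivot 106/35 → sign +
step 2: pivot -3/106 → sign −
signature = (1, 2, 0)

Answer: (1, 2, 0)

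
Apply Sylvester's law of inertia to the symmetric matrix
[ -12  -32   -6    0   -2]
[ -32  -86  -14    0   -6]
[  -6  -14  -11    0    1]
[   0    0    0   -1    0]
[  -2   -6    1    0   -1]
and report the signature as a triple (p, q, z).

step 0: pivot -12 → sign −
step 1: pivot -2/3 → sign −
step 2: pivot -2 → sign −
step 3: pivot -1 → sign −
step 4: row/col 4 already zero → sign 0
signature = (0, 4, 1)

Answer: (0, 4, 1)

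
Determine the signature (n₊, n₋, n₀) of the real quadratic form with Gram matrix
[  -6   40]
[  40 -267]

step 0: pivot -6 → sign −
step 1: pivot -1/3 → sign −
signature = (0, 2, 0)

Answer: (0, 2, 0)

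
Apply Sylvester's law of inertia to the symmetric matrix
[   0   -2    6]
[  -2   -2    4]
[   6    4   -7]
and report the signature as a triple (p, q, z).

step 0: pivot -2 → sign −
step 1: pivot 2 → sign +
step 2: pivot -1 → sign −
signature = (1, 2, 0)

Answer: (1, 2, 0)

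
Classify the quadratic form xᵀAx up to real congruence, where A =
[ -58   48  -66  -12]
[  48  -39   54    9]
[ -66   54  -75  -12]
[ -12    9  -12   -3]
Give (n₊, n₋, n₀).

Answer: (1, 2, 1)

Derivation:
step 0: pivot -58 → sign −
step 1: pivot 21/29 → sign +
step 2: pivot -3/7 → sign −
step 3: row/col 3 already zero → sign 0
signature = (1, 2, 1)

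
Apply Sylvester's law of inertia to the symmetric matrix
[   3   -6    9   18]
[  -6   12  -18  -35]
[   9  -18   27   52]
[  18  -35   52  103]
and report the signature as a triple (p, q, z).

step 0: pivot 3 → sign +
step 1: pivot -5 → sign −
step 2: pivot 4/5 → sign +
step 3: row/col 3 already zero → sign 0
signature = (2, 1, 1)

Answer: (2, 1, 1)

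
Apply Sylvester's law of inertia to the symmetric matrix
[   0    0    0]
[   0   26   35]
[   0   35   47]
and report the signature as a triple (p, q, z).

step 0: pivot 26 → sign +
step 1: pivot -3/26 → sign −
step 2: row/col 2 already zero → sign 0
signature = (1, 1, 1)

Answer: (1, 1, 1)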